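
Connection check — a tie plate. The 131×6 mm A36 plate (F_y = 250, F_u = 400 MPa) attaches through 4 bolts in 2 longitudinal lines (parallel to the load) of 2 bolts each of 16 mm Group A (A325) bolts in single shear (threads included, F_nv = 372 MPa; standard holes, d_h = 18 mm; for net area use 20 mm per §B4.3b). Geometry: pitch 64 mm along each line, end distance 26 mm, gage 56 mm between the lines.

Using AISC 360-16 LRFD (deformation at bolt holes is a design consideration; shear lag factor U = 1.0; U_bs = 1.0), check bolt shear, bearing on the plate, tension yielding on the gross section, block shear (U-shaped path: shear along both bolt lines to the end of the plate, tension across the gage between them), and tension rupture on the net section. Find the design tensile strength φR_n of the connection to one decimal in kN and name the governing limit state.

163.8 kN (net-section rupture governs)

Bolt shear: A_b = π(16)²/4 = 201.06 mm². φR_n = 0.75 × 372 × 201.06 × 4 × 1 = 224.4 kN.
Bearing (6 mm plate, F_u = 400 MPa): end bolts L_c = 26 − 18/2 = 17, R_n = min(1.2×17×6×400, 2.4×16×6×400) = 48.96 kN/bolt; interior L_c = 64 − 18 = 46, R_n = 92.16 kN/bolt. φR_n = 0.75 × (2×48.96 + 2×92.16) = 211.7 kN.
Tension yield (gross): A_g = 131×6 = 786 mm². φR_n = 0.90 × 250 × 786 = 176.9 kN.
Block shear: shear path 2×[26+1×64] = 2×90 mm, A_gv = 1080, A_nv = 2×(90 − 1.5×20)×6 = 720 mm²; tension across gage: (56 − 1×20)×6 = 216 mm². R_n = min(0.6×400×720, 0.6×250×1080) + 1.0×400×216 = min(172.8, 162) + 86.4 = 248.4 kN. φR_n = 0.75 × 248.4 = 186.3 kN.
Tension rupture (net): A_n = (131 − 2×20)×6 = 546 mm² (U = 1.0, A_e = A_n). φR_n = 0.75 × 400 × 546 = 163.8 kN.
Governing: min(224.4, 211.7, 176.9, 186.3, 163.8) = 163.8 kN → net-section rupture.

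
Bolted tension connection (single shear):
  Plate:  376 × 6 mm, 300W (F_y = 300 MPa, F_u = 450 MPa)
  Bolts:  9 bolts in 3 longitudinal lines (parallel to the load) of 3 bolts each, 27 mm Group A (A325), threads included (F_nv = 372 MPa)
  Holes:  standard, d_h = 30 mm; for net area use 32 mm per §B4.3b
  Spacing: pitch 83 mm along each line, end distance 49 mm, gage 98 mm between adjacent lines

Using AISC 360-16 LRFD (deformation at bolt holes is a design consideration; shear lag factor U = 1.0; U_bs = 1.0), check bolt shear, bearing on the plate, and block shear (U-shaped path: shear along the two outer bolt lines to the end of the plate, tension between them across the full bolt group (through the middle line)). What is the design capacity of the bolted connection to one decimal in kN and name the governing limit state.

Bolt shear: A_b = π(27)²/4 = 572.56 mm². φR_n = 0.75 × 372 × 572.56 × 9 × 1 = 1437.7 kN.
Bearing (6 mm plate, F_u = 450 MPa): end bolts L_c = 49 − 30/2 = 34, R_n = min(1.2×34×6×450, 2.4×27×6×450) = 110.16 kN/bolt; interior L_c = 83 − 30 = 53, R_n = 171.72 kN/bolt. φR_n = 0.75 × (3×110.16 + 6×171.72) = 1020.6 kN.
Block shear: shear path 2×[49+2×83] = 2×215 mm, A_gv = 2580, A_nv = 2×(215 − 2.5×32)×6 = 1620 mm²; tension across gage: (196 − 2×32)×6 = 792 mm². R_n = min(0.6×450×1620, 0.6×300×2580) + 1.0×450×792 = min(437.4, 464.4) + 356.4 = 793.8 kN. φR_n = 0.75 × 793.8 = 595.4 kN.
Governing: min(1437.7, 1020.6, 595.4) = 595.4 kN → block shear.

595.4 kN (block shear governs)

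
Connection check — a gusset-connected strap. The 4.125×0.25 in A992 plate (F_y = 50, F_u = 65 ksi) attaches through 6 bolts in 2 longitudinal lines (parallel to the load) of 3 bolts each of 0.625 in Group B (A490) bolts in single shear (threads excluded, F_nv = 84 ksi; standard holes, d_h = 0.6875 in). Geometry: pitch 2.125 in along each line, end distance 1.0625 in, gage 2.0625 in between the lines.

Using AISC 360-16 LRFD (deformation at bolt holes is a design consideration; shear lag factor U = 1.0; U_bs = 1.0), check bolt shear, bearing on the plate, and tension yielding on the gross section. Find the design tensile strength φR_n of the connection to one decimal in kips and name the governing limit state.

46.4 kips (gross-section yield governs)

Bolt shear: A_b = π(0.625)²/4 = 0.3068 in². φR_n = 0.75 × 84 × 0.3068 × 6 × 1 = 116.0 kips.
Bearing (0.25 in plate, F_u = 65 ksi): end bolts L_c = 1.0625 − 0.6875/2 = 0.71875, R_n = min(1.2×0.71875×0.25×65, 2.4×0.625×0.25×65) = 14.016 kips/bolt; interior L_c = 2.125 − 0.6875 = 1.4375, R_n = 24.375 kips/bolt. φR_n = 0.75 × (2×14.016 + 4×24.375) = 94.1 kips.
Tension yield (gross): A_g = 4.125×0.25 = 1.0313 in². φR_n = 0.90 × 50 × 1.0313 = 46.4 kips.
Governing: min(116.0, 94.1, 46.4) = 46.4 kips → gross-section yield.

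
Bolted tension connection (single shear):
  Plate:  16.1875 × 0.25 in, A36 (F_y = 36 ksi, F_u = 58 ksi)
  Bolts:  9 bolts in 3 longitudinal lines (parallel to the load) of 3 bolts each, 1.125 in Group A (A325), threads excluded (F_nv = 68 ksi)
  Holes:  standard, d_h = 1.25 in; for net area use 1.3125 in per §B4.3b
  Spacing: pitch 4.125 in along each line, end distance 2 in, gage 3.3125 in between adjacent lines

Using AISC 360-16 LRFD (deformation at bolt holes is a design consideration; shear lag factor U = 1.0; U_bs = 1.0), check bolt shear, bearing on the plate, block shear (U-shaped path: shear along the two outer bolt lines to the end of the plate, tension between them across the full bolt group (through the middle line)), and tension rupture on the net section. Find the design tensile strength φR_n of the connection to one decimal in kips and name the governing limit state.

Bolt shear: A_b = π(1.125)²/4 = 0.99402 in². φR_n = 0.75 × 68 × 0.99402 × 9 × 1 = 456.3 kips.
Bearing (0.25 in plate, F_u = 58 ksi): end bolts L_c = 2 − 1.25/2 = 1.375, R_n = min(1.2×1.375×0.25×58, 2.4×1.125×0.25×58) = 23.925 kips/bolt; interior L_c = 4.125 − 1.25 = 2.875, R_n = 39.15 kips/bolt. φR_n = 0.75 × (3×23.925 + 6×39.15) = 230.0 kips.
Block shear: shear path 2×[2+2×4.125] = 2×10.25 in, A_gv = 5.125, A_nv = 2×(10.25 − 2.5×1.3125)×0.25 = 3.4844 in²; tension across gage: (6.625 − 2×1.3125)×0.25 = 1 in². R_n = min(0.6×58×3.4844, 0.6×36×5.125) + 1.0×58×1 = min(121.26, 110.7) + 58 = 168.7 kips. φR_n = 0.75 × 168.7 = 126.5 kips.
Tension rupture (net): A_n = (16.1875 − 3×1.3125)×0.25 = 3.0625 in² (U = 1.0, A_e = A_n). φR_n = 0.75 × 58 × 3.0625 = 133.2 kips.
Governing: min(456.3, 230.0, 126.5, 133.2) = 126.5 kips → block shear.

126.5 kips (block shear governs)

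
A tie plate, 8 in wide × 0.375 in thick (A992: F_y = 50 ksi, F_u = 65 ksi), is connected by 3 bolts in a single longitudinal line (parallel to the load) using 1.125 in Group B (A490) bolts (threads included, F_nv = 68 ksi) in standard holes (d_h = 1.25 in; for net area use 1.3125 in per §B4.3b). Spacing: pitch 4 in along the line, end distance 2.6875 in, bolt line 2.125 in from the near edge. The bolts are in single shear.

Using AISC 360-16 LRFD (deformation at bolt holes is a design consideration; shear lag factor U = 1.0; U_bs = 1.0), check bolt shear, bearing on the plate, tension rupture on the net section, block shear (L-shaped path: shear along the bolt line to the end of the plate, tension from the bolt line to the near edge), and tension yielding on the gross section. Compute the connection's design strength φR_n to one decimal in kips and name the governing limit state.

Bolt shear: A_b = π(1.125)²/4 = 0.99402 in². φR_n = 0.75 × 68 × 0.99402 × 3 × 1 = 152.1 kips.
Bearing (0.375 in plate, F_u = 65 ksi): end bolts L_c = 2.6875 − 1.25/2 = 2.0625, R_n = min(1.2×2.0625×0.375×65, 2.4×1.125×0.375×65) = 60.328 kips/bolt; interior L_c = 4 − 1.25 = 2.75, R_n = 65.813 kips/bolt. φR_n = 0.75 × (1×60.328 + 2×65.813) = 144.0 kips.
Tension rupture (net): A_n = (8 − 1×1.3125)×0.375 = 2.5078 in² (U = 1.0, A_e = A_n). φR_n = 0.75 × 65 × 2.5078 = 122.3 kips.
Block shear: shear path 1×[2.6875+2×4] = 1×10.6875 in, A_gv = 4.0078, A_nv = 1×(10.6875 − 2.5×1.3125)×0.375 = 2.7773 in²; tension to near edge: (2.125 − 0.5×1.3125)×0.375 = 0.55078 in². R_n = min(0.6×65×2.7773, 0.6×50×4.0078) + 1.0×65×0.55078 = min(108.31, 120.23) + 35.801 = 144.11 kips. φR_n = 0.75 × 144.11 = 108.1 kips.
Tension yield (gross): A_g = 8×0.375 = 3 in². φR_n = 0.90 × 50 × 3 = 135.0 kips.
Governing: min(152.1, 144.0, 122.3, 108.1, 135.0) = 108.1 kips → block shear.

108.1 kips (block shear governs)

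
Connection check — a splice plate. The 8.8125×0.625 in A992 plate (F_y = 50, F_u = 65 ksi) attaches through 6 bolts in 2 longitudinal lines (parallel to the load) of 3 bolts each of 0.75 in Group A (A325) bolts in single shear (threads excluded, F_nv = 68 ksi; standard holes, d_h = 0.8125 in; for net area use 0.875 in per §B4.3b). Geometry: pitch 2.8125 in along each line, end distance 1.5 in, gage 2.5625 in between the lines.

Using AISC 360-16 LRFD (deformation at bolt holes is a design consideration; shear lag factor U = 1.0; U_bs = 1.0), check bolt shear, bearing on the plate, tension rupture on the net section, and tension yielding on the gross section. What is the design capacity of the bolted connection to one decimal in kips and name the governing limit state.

135.2 kips (bolt shear governs)

Bolt shear: A_b = π(0.75)²/4 = 0.44179 in². φR_n = 0.75 × 68 × 0.44179 × 6 × 1 = 135.2 kips.
Bearing (0.625 in plate, F_u = 65 ksi): end bolts L_c = 1.5 − 0.8125/2 = 1.09375, R_n = min(1.2×1.09375×0.625×65, 2.4×0.75×0.625×65) = 53.32 kips/bolt; interior L_c = 2.8125 − 0.8125 = 2, R_n = 73.125 kips/bolt. φR_n = 0.75 × (2×53.32 + 4×73.125) = 299.4 kips.
Tension rupture (net): A_n = (8.8125 − 2×0.875)×0.625 = 4.4141 in² (U = 1.0, A_e = A_n). φR_n = 0.75 × 65 × 4.4141 = 215.2 kips.
Tension yield (gross): A_g = 8.8125×0.625 = 5.5078 in². φR_n = 0.90 × 50 × 5.5078 = 247.9 kips.
Governing: min(135.2, 299.4, 215.2, 247.9) = 135.2 kips → bolt shear.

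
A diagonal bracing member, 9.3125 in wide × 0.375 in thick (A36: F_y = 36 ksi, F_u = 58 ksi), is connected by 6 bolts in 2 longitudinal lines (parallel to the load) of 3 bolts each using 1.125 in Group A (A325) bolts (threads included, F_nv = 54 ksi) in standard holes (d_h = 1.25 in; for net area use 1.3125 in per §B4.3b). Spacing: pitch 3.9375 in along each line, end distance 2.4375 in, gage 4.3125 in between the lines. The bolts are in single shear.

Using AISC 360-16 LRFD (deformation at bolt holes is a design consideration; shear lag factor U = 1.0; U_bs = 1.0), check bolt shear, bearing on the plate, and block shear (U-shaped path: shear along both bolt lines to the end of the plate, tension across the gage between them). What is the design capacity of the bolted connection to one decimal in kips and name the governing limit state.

Bolt shear: A_b = π(1.125)²/4 = 0.99402 in². φR_n = 0.75 × 54 × 0.99402 × 6 × 1 = 241.5 kips.
Bearing (0.375 in plate, F_u = 58 ksi): end bolts L_c = 2.4375 − 1.25/2 = 1.8125, R_n = min(1.2×1.8125×0.375×58, 2.4×1.125×0.375×58) = 47.306 kips/bolt; interior L_c = 3.9375 − 1.25 = 2.6875, R_n = 58.725 kips/bolt. φR_n = 0.75 × (2×47.306 + 4×58.725) = 247.1 kips.
Block shear: shear path 2×[2.4375+2×3.9375] = 2×10.3125 in, A_gv = 7.7344, A_nv = 2×(10.3125 − 2.5×1.3125)×0.375 = 5.2734 in²; tension across gage: (4.3125 − 1×1.3125)×0.375 = 1.125 in². R_n = min(0.6×58×5.2734, 0.6×36×7.7344) + 1.0×58×1.125 = min(183.51, 167.06) + 65.25 = 232.31 kips. φR_n = 0.75 × 232.31 = 174.2 kips.
Governing: min(241.5, 247.1, 174.2) = 174.2 kips → block shear.

174.2 kips (block shear governs)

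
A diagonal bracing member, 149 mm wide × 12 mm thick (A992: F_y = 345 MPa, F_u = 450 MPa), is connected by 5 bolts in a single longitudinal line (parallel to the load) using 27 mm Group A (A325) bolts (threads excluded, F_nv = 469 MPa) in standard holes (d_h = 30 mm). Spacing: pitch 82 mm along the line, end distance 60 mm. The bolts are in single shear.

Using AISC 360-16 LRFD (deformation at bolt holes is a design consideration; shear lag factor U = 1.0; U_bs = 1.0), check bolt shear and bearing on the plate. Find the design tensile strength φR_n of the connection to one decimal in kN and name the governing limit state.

Bolt shear: A_b = π(27)²/4 = 572.56 mm². φR_n = 0.75 × 469 × 572.56 × 5 × 1 = 1007.0 kN.
Bearing (12 mm plate, F_u = 450 MPa): end bolts L_c = 60 − 30/2 = 45, R_n = min(1.2×45×12×450, 2.4×27×12×450) = 291.6 kN/bolt; interior L_c = 82 − 30 = 52, R_n = 336.96 kN/bolt. φR_n = 0.75 × (1×291.6 + 4×336.96) = 1229.6 kN.
Governing: min(1007.0, 1229.6) = 1007.0 kN → bolt shear.

1007.0 kN (bolt shear governs)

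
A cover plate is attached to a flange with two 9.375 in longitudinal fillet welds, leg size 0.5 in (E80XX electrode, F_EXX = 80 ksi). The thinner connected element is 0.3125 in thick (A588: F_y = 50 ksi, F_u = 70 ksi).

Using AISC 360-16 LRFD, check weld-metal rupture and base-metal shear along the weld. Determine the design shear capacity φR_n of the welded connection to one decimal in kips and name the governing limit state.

Weld metal: throat = 0.707×0.5 = 0.3535 in, L = 2×9.375 = 18.75 in. φR_n = 0.75 × 0.6 × 80 × 0.3535 × 18.75 = 238.6 kips.
Base metal shear (0.3125 in plate): yield φR_n = 1.0×0.6×50×0.3125×18.75 = 175.8 kips; rupture φR_n = 0.75×0.6×70×0.3125×18.75 = 184.6 kips; take 175.8 kips (yield).
Governing: min(238.6, 175.8) = 175.8 kips → base-metal shear.

175.8 kips (base-metal shear governs)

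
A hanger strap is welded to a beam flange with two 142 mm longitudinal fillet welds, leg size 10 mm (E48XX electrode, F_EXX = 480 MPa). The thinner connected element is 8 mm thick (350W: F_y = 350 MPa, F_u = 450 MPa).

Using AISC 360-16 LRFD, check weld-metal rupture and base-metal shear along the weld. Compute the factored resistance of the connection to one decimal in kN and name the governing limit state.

Weld metal: throat = 0.707×10 = 7.07 mm, L = 2×142 = 284 mm. φR_n = 0.75 × 0.6 × 480 × 7.07 × 284 = 433.7 kN.
Base metal shear (8 mm plate): yield φR_n = 1.0×0.6×350×8×284 = 477.1 kN; rupture φR_n = 0.75×0.6×450×8×284 = 460.1 kN; take 460.1 kN (rupture).
Governing: min(433.7, 460.1) = 433.7 kN → weld metal.

433.7 kN (weld metal governs)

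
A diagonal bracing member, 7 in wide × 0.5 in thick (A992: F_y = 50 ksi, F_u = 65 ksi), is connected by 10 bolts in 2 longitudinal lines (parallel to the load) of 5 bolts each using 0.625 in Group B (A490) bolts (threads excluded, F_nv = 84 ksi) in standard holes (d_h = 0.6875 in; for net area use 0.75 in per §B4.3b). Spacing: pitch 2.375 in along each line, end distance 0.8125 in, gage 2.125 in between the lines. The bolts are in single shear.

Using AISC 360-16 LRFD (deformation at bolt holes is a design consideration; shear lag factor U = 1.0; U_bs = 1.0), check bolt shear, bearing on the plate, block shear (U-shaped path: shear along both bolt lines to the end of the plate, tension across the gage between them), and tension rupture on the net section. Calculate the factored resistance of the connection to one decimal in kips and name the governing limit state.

Bolt shear: A_b = π(0.625)²/4 = 0.3068 in². φR_n = 0.75 × 84 × 0.3068 × 10 × 1 = 193.3 kips.
Bearing (0.5 in plate, F_u = 65 ksi): end bolts L_c = 0.8125 − 0.6875/2 = 0.46875, R_n = min(1.2×0.46875×0.5×65, 2.4×0.625×0.5×65) = 18.281 kips/bolt; interior L_c = 2.375 − 0.6875 = 1.6875, R_n = 48.75 kips/bolt. φR_n = 0.75 × (2×18.281 + 8×48.75) = 319.9 kips.
Block shear: shear path 2×[0.8125+4×2.375] = 2×10.3125 in, A_gv = 10.313, A_nv = 2×(10.3125 − 4.5×0.75)×0.5 = 6.9375 in²; tension across gage: (2.125 − 1×0.75)×0.5 = 0.6875 in². R_n = min(0.6×65×6.9375, 0.6×50×10.313) + 1.0×65×0.6875 = min(270.56, 309.39) + 44.688 = 315.25 kips. φR_n = 0.75 × 315.25 = 236.4 kips.
Tension rupture (net): A_n = (7 − 2×0.75)×0.5 = 2.75 in² (U = 1.0, A_e = A_n). φR_n = 0.75 × 65 × 2.75 = 134.1 kips.
Governing: min(193.3, 319.9, 236.4, 134.1) = 134.1 kips → net-section rupture.

134.1 kips (net-section rupture governs)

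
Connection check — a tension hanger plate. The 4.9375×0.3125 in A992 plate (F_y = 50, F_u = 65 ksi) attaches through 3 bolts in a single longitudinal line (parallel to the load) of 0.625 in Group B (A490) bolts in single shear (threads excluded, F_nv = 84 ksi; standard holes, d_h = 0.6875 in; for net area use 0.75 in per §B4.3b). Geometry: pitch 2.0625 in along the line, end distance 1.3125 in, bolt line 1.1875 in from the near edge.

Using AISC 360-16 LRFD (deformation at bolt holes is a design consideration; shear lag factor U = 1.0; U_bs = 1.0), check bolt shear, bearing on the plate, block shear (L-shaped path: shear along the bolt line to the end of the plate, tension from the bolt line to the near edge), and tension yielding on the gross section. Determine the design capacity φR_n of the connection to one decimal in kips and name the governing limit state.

Bolt shear: A_b = π(0.625)²/4 = 0.3068 in². φR_n = 0.75 × 84 × 0.3068 × 3 × 1 = 58.0 kips.
Bearing (0.3125 in plate, F_u = 65 ksi): end bolts L_c = 1.3125 − 0.6875/2 = 0.96875, R_n = min(1.2×0.96875×0.3125×65, 2.4×0.625×0.3125×65) = 23.613 kips/bolt; interior L_c = 2.0625 − 0.6875 = 1.375, R_n = 30.469 kips/bolt. φR_n = 0.75 × (1×23.613 + 2×30.469) = 63.4 kips.
Block shear: shear path 1×[1.3125+2×2.0625] = 1×5.4375 in, A_gv = 1.6992, A_nv = 1×(5.4375 − 2.5×0.75)×0.3125 = 1.1133 in²; tension to near edge: (1.1875 − 0.5×0.75)×0.3125 = 0.25391 in². R_n = min(0.6×65×1.1133, 0.6×50×1.6992) + 1.0×65×0.25391 = min(43.419, 50.976) + 16.504 = 59.923 kips. φR_n = 0.75 × 59.923 = 44.9 kips.
Tension yield (gross): A_g = 4.9375×0.3125 = 1.543 in². φR_n = 0.90 × 50 × 1.543 = 69.4 kips.
Governing: min(58.0, 63.4, 44.9, 69.4) = 44.9 kips → block shear.

44.9 kips (block shear governs)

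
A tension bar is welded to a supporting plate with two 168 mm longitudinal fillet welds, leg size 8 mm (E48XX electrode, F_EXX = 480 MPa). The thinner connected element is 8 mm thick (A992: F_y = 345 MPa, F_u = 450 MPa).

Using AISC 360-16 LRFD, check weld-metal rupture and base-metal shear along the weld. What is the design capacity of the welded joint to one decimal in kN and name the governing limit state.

Weld metal: throat = 0.707×8 = 5.656 mm, L = 2×168 = 336 mm. φR_n = 0.75 × 0.6 × 480 × 5.656 × 336 = 410.5 kN.
Base metal shear (8 mm plate): yield φR_n = 1.0×0.6×345×8×336 = 556.4 kN; rupture φR_n = 0.75×0.6×450×8×336 = 544.3 kN; take 544.3 kN (rupture).
Governing: min(410.5, 544.3) = 410.5 kN → weld metal.

410.5 kN (weld metal governs)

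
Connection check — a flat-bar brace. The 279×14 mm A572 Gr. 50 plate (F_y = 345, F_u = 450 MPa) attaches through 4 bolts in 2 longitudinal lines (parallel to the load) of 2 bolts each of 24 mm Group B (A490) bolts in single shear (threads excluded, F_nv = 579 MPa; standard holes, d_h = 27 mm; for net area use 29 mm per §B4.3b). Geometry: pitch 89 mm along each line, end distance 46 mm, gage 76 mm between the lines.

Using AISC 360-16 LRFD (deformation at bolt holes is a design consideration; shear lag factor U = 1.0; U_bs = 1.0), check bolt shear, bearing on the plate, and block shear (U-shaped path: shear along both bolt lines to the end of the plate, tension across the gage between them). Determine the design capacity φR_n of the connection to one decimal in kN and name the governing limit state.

Bolt shear: A_b = π(24)²/4 = 452.39 mm². φR_n = 0.75 × 579 × 452.39 × 4 × 1 = 785.8 kN.
Bearing (14 mm plate, F_u = 450 MPa): end bolts L_c = 46 − 27/2 = 32.5, R_n = min(1.2×32.5×14×450, 2.4×24×14×450) = 245.7 kN/bolt; interior L_c = 89 − 27 = 62, R_n = 362.88 kN/bolt. φR_n = 0.75 × (2×245.7 + 2×362.88) = 912.9 kN.
Block shear: shear path 2×[46+1×89] = 2×135 mm, A_gv = 3780, A_nv = 2×(135 − 1.5×29)×14 = 2562 mm²; tension across gage: (76 − 1×29)×14 = 658 mm². R_n = min(0.6×450×2562, 0.6×345×3780) + 1.0×450×658 = min(691.74, 782.46) + 296.1 = 987.84 kN. φR_n = 0.75 × 987.84 = 740.9 kN.
Governing: min(785.8, 912.9, 740.9) = 740.9 kN → block shear.

740.9 kN (block shear governs)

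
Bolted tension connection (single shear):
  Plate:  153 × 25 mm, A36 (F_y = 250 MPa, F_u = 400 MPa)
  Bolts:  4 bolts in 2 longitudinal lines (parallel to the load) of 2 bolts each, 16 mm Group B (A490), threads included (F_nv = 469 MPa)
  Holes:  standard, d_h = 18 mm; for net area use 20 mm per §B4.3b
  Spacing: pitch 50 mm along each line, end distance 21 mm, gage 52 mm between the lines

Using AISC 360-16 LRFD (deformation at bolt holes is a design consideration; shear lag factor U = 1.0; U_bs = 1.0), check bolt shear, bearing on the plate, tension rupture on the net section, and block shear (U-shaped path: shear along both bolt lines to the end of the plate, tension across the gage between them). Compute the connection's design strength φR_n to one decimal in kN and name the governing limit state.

Bolt shear: A_b = π(16)²/4 = 201.06 mm². φR_n = 0.75 × 469 × 201.06 × 4 × 1 = 282.9 kN.
Bearing (25 mm plate, F_u = 400 MPa): end bolts L_c = 21 − 18/2 = 12, R_n = min(1.2×12×25×400, 2.4×16×25×400) = 144 kN/bolt; interior L_c = 50 − 18 = 32, R_n = 384 kN/bolt. φR_n = 0.75 × (2×144 + 2×384) = 792.0 kN.
Tension rupture (net): A_n = (153 − 2×20)×25 = 2825 mm² (U = 1.0, A_e = A_n). φR_n = 0.75 × 400 × 2825 = 847.5 kN.
Block shear: shear path 2×[21+1×50] = 2×71 mm, A_gv = 3550, A_nv = 2×(71 − 1.5×20)×25 = 2050 mm²; tension across gage: (52 − 1×20)×25 = 800 mm². R_n = min(0.6×400×2050, 0.6×250×3550) + 1.0×400×800 = min(492, 532.5) + 320 = 812 kN. φR_n = 0.75 × 812 = 609.0 kN.
Governing: min(282.9, 792.0, 847.5, 609.0) = 282.9 kN → bolt shear.

282.9 kN (bolt shear governs)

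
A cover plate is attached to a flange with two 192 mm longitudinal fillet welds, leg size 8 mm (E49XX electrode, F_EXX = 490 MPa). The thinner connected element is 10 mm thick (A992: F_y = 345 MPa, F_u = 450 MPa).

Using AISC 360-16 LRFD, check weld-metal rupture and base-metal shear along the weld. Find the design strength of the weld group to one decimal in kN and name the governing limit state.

Weld metal: throat = 0.707×8 = 5.656 mm, L = 2×192 = 384 mm. φR_n = 0.75 × 0.6 × 490 × 5.656 × 384 = 478.9 kN.
Base metal shear (10 mm plate): yield φR_n = 1.0×0.6×345×10×384 = 794.9 kN; rupture φR_n = 0.75×0.6×450×10×384 = 777.6 kN; take 777.6 kN (rupture).
Governing: min(478.9, 777.6) = 478.9 kN → weld metal.

478.9 kN (weld metal governs)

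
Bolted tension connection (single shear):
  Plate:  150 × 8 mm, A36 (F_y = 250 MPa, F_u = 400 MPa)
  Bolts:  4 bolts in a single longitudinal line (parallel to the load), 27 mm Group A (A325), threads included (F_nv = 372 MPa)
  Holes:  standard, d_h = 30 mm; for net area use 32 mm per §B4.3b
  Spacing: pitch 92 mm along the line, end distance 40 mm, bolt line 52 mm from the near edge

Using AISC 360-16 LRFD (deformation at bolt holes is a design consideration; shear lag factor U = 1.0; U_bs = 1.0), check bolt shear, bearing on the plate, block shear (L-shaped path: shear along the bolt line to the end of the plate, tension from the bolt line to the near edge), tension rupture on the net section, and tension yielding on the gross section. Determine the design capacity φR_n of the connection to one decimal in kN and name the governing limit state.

Bolt shear: A_b = π(27)²/4 = 572.56 mm². φR_n = 0.75 × 372 × 572.56 × 4 × 1 = 639.0 kN.
Bearing (8 mm plate, F_u = 400 MPa): end bolts L_c = 40 − 30/2 = 25, R_n = min(1.2×25×8×400, 2.4×27×8×400) = 96 kN/bolt; interior L_c = 92 − 30 = 62, R_n = 207.36 kN/bolt. φR_n = 0.75 × (1×96 + 3×207.36) = 538.6 kN.
Block shear: shear path 1×[40+3×92] = 1×316 mm, A_gv = 2528, A_nv = 1×(316 − 3.5×32)×8 = 1632 mm²; tension to near edge: (52 − 0.5×32)×8 = 288 mm². R_n = min(0.6×400×1632, 0.6×250×2528) + 1.0×400×288 = min(391.68, 379.2) + 115.2 = 494.4 kN. φR_n = 0.75 × 494.4 = 370.8 kN.
Tension rupture (net): A_n = (150 − 1×32)×8 = 944 mm² (U = 1.0, A_e = A_n). φR_n = 0.75 × 400 × 944 = 283.2 kN.
Tension yield (gross): A_g = 150×8 = 1200 mm². φR_n = 0.90 × 250 × 1200 = 270.0 kN.
Governing: min(639.0, 538.6, 370.8, 283.2, 270.0) = 270.0 kN → gross-section yield.

270.0 kN (gross-section yield governs)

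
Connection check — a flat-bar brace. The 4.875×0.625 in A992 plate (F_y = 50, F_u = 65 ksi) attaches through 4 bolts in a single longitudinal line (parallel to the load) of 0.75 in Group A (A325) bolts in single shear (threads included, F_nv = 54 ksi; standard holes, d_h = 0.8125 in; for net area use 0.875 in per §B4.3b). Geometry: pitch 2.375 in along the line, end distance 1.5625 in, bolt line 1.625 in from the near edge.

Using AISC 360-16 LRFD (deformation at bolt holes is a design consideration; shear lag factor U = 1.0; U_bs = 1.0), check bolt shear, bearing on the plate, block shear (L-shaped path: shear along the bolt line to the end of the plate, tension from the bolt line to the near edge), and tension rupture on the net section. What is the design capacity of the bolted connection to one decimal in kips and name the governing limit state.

71.6 kips (bolt shear governs)

Bolt shear: A_b = π(0.75)²/4 = 0.44179 in². φR_n = 0.75 × 54 × 0.44179 × 4 × 1 = 71.6 kips.
Bearing (0.625 in plate, F_u = 65 ksi): end bolts L_c = 1.5625 − 0.8125/2 = 1.15625, R_n = min(1.2×1.15625×0.625×65, 2.4×0.75×0.625×65) = 56.367 kips/bolt; interior L_c = 2.375 − 0.8125 = 1.5625, R_n = 73.125 kips/bolt. φR_n = 0.75 × (1×56.367 + 3×73.125) = 206.8 kips.
Block shear: shear path 1×[1.5625+3×2.375] = 1×8.6875 in, A_gv = 5.4297, A_nv = 1×(8.6875 − 3.5×0.875)×0.625 = 3.5156 in²; tension to near edge: (1.625 − 0.5×0.875)×0.625 = 0.74219 in². R_n = min(0.6×65×3.5156, 0.6×50×5.4297) + 1.0×65×0.74219 = min(137.11, 162.89) + 48.242 = 185.35 kips. φR_n = 0.75 × 185.35 = 139.0 kips.
Tension rupture (net): A_n = (4.875 − 1×0.875)×0.625 = 2.5 in² (U = 1.0, A_e = A_n). φR_n = 0.75 × 65 × 2.5 = 121.9 kips.
Governing: min(71.6, 206.8, 139.0, 121.9) = 71.6 kips → bolt shear.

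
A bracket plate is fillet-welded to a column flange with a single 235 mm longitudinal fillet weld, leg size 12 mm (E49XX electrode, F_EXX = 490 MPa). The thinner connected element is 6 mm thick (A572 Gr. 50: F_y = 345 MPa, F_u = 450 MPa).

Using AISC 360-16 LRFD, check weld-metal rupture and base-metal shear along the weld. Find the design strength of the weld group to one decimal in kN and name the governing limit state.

Weld metal: throat = 0.707×12 = 8.484 mm, L = 235 mm. φR_n = 0.75 × 0.6 × 490 × 8.484 × 235 = 439.6 kN.
Base metal shear (6 mm plate): yield φR_n = 1.0×0.6×345×6×235 = 291.9 kN; rupture φR_n = 0.75×0.6×450×6×235 = 285.5 kN; take 285.5 kN (rupture).
Governing: min(439.6, 285.5) = 285.5 kN → base-metal shear.

285.5 kN (base-metal shear governs)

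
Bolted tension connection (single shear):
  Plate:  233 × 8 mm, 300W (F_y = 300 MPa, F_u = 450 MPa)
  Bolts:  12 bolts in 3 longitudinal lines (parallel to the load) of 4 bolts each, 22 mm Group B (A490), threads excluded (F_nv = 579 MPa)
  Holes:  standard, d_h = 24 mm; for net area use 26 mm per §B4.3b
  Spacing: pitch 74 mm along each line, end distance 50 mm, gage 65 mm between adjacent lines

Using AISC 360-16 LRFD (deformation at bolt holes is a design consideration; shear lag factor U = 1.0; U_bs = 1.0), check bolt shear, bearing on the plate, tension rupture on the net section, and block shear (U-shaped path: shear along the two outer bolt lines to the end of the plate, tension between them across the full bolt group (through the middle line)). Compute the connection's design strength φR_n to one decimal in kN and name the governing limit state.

418.5 kN (net-section rupture governs)

Bolt shear: A_b = π(22)²/4 = 380.13 mm². φR_n = 0.75 × 579 × 380.13 × 12 × 1 = 1980.9 kN.
Bearing (8 mm plate, F_u = 450 MPa): end bolts L_c = 50 − 24/2 = 38, R_n = min(1.2×38×8×450, 2.4×22×8×450) = 164.16 kN/bolt; interior L_c = 74 − 24 = 50, R_n = 190.08 kN/bolt. φR_n = 0.75 × (3×164.16 + 9×190.08) = 1652.4 kN.
Tension rupture (net): A_n = (233 − 3×26)×8 = 1240 mm² (U = 1.0, A_e = A_n). φR_n = 0.75 × 450 × 1240 = 418.5 kN.
Block shear: shear path 2×[50+3×74] = 2×272 mm, A_gv = 4352, A_nv = 2×(272 − 3.5×26)×8 = 2896 mm²; tension across gage: (130 − 2×26)×8 = 624 mm². R_n = min(0.6×450×2896, 0.6×300×4352) + 1.0×450×624 = min(781.92, 783.36) + 280.8 = 1062.7 kN. φR_n = 0.75 × 1062.7 = 797.0 kN.
Governing: min(1980.9, 1652.4, 418.5, 797.0) = 418.5 kN → net-section rupture.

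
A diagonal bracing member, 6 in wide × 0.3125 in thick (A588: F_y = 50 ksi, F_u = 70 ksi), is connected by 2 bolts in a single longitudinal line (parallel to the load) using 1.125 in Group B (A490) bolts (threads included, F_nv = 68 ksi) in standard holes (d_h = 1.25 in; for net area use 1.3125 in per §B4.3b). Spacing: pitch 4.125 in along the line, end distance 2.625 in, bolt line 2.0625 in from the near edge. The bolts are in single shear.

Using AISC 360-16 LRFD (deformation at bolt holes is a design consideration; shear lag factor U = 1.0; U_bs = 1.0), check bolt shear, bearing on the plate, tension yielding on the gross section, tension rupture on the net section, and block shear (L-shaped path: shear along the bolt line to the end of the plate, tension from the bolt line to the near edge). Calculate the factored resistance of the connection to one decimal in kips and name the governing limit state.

Bolt shear: A_b = π(1.125)²/4 = 0.99402 in². φR_n = 0.75 × 68 × 0.99402 × 2 × 1 = 101.4 kips.
Bearing (0.3125 in plate, F_u = 70 ksi): end bolts L_c = 2.625 − 1.25/2 = 2, R_n = min(1.2×2×0.3125×70, 2.4×1.125×0.3125×70) = 52.5 kips/bolt; interior L_c = 4.125 − 1.25 = 2.875, R_n = 59.063 kips/bolt. φR_n = 0.75 × (1×52.5 + 1×59.063) = 83.7 kips.
Tension yield (gross): A_g = 6×0.3125 = 1.875 in². φR_n = 0.90 × 50 × 1.875 = 84.4 kips.
Tension rupture (net): A_n = (6 − 1×1.3125)×0.3125 = 1.4648 in² (U = 1.0, A_e = A_n). φR_n = 0.75 × 70 × 1.4648 = 76.9 kips.
Block shear: shear path 1×[2.625+1×4.125] = 1×6.75 in, A_gv = 2.1094, A_nv = 1×(6.75 − 1.5×1.3125)×0.3125 = 1.4941 in²; tension to near edge: (2.0625 − 0.5×1.3125)×0.3125 = 0.43945 in². R_n = min(0.6×70×1.4941, 0.6×50×2.1094) + 1.0×70×0.43945 = min(62.752, 63.282) + 30.762 = 93.514 kips. φR_n = 0.75 × 93.514 = 70.1 kips.
Governing: min(101.4, 83.7, 84.4, 76.9, 70.1) = 70.1 kips → block shear.

70.1 kips (block shear governs)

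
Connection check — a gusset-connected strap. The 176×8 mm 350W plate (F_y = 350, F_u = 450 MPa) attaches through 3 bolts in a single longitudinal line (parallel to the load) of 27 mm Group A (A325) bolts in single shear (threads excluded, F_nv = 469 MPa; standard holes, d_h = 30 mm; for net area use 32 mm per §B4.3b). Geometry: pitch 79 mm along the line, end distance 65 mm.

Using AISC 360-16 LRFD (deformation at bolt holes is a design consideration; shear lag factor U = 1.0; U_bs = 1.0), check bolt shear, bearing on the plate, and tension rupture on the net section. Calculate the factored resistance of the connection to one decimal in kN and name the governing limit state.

Bolt shear: A_b = π(27)²/4 = 572.56 mm². φR_n = 0.75 × 469 × 572.56 × 3 × 1 = 604.2 kN.
Bearing (8 mm plate, F_u = 450 MPa): end bolts L_c = 65 − 30/2 = 50, R_n = min(1.2×50×8×450, 2.4×27×8×450) = 216 kN/bolt; interior L_c = 79 − 30 = 49, R_n = 211.68 kN/bolt. φR_n = 0.75 × (1×216 + 2×211.68) = 479.5 kN.
Tension rupture (net): A_n = (176 − 1×32)×8 = 1152 mm² (U = 1.0, A_e = A_n). φR_n = 0.75 × 450 × 1152 = 388.8 kN.
Governing: min(604.2, 479.5, 388.8) = 388.8 kN → net-section rupture.

388.8 kN (net-section rupture governs)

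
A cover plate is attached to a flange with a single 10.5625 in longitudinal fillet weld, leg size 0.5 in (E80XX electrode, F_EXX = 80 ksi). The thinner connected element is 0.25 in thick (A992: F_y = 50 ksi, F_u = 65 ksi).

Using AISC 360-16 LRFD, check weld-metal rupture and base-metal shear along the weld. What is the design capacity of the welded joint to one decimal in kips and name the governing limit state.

Weld metal: throat = 0.707×0.5 = 0.3535 in, L = 10.5625 in. φR_n = 0.75 × 0.6 × 80 × 0.3535 × 10.5625 = 134.4 kips.
Base metal shear (0.25 in plate): yield φR_n = 1.0×0.6×50×0.25×10.5625 = 79.2 kips; rupture φR_n = 0.75×0.6×65×0.25×10.5625 = 77.2 kips; take 77.2 kips (rupture).
Governing: min(134.4, 77.2) = 77.2 kips → base-metal shear.

77.2 kips (base-metal shear governs)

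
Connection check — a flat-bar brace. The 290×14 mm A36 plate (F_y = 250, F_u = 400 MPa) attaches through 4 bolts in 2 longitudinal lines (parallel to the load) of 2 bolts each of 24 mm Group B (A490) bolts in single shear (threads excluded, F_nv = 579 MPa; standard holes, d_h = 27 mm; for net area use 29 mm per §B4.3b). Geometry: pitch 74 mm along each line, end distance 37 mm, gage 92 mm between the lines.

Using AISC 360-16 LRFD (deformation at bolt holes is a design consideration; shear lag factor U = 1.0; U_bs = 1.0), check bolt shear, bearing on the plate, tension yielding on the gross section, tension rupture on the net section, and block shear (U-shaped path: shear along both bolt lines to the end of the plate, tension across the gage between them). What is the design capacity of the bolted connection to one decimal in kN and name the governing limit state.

Bolt shear: A_b = π(24)²/4 = 452.39 mm². φR_n = 0.75 × 579 × 452.39 × 4 × 1 = 785.8 kN.
Bearing (14 mm plate, F_u = 400 MPa): end bolts L_c = 37 − 27/2 = 23.5, R_n = min(1.2×23.5×14×400, 2.4×24×14×400) = 157.92 kN/bolt; interior L_c = 74 − 27 = 47, R_n = 315.84 kN/bolt. φR_n = 0.75 × (2×157.92 + 2×315.84) = 710.6 kN.
Tension yield (gross): A_g = 290×14 = 4060 mm². φR_n = 0.90 × 250 × 4060 = 913.5 kN.
Tension rupture (net): A_n = (290 − 2×29)×14 = 3248 mm² (U = 1.0, A_e = A_n). φR_n = 0.75 × 400 × 3248 = 974.4 kN.
Block shear: shear path 2×[37+1×74] = 2×111 mm, A_gv = 3108, A_nv = 2×(111 − 1.5×29)×14 = 1890 mm²; tension across gage: (92 − 1×29)×14 = 882 mm². R_n = min(0.6×400×1890, 0.6×250×3108) + 1.0×400×882 = min(453.6, 466.2) + 352.8 = 806.4 kN. φR_n = 0.75 × 806.4 = 604.8 kN.
Governing: min(785.8, 710.6, 913.5, 974.4, 604.8) = 604.8 kN → block shear.

604.8 kN (block shear governs)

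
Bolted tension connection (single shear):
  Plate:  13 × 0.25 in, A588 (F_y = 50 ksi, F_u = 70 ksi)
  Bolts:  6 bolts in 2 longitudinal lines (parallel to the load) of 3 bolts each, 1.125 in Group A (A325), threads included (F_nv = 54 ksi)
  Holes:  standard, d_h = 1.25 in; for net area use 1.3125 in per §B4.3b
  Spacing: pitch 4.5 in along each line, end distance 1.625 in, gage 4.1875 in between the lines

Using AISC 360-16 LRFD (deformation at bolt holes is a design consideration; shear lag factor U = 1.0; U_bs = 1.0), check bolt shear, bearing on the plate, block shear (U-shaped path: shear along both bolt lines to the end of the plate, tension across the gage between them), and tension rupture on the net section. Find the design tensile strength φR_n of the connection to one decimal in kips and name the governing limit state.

Bolt shear: A_b = π(1.125)²/4 = 0.99402 in². φR_n = 0.75 × 54 × 0.99402 × 6 × 1 = 241.5 kips.
Bearing (0.25 in plate, F_u = 70 ksi): end bolts L_c = 1.625 − 1.25/2 = 1, R_n = min(1.2×1×0.25×70, 2.4×1.125×0.25×70) = 21 kips/bolt; interior L_c = 4.5 − 1.25 = 3.25, R_n = 47.25 kips/bolt. φR_n = 0.75 × (2×21 + 4×47.25) = 173.3 kips.
Block shear: shear path 2×[1.625+2×4.5] = 2×10.625 in, A_gv = 5.3125, A_nv = 2×(10.625 − 2.5×1.3125)×0.25 = 3.6719 in²; tension across gage: (4.1875 − 1×1.3125)×0.25 = 0.71875 in². R_n = min(0.6×70×3.6719, 0.6×50×5.3125) + 1.0×70×0.71875 = min(154.22, 159.38) + 50.313 = 204.53 kips. φR_n = 0.75 × 204.53 = 153.4 kips.
Tension rupture (net): A_n = (13 − 2×1.3125)×0.25 = 2.5938 in² (U = 1.0, A_e = A_n). φR_n = 0.75 × 70 × 2.5938 = 136.2 kips.
Governing: min(241.5, 173.3, 153.4, 136.2) = 136.2 kips → net-section rupture.

136.2 kips (net-section rupture governs)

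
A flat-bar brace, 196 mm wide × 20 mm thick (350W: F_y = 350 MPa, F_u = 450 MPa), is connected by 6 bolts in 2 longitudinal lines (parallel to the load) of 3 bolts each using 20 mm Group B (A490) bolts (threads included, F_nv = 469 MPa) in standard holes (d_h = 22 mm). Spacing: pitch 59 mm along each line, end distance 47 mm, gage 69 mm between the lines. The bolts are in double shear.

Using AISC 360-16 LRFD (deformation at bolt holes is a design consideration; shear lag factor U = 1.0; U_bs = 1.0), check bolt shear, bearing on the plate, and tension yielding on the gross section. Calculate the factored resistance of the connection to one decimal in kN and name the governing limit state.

Bolt shear: A_b = π(20)²/4 = 314.16 mm². φR_n = 0.75 × 469 × 314.16 × 6 × 2 = 1326.1 kN.
Bearing (20 mm plate, F_u = 450 MPa): end bolts L_c = 47 − 22/2 = 36, R_n = min(1.2×36×20×450, 2.4×20×20×450) = 388.8 kN/bolt; interior L_c = 59 − 22 = 37, R_n = 399.6 kN/bolt. φR_n = 0.75 × (2×388.8 + 4×399.6) = 1782.0 kN.
Tension yield (gross): A_g = 196×20 = 3920 mm². φR_n = 0.90 × 350 × 3920 = 1234.8 kN.
Governing: min(1326.1, 1782.0, 1234.8) = 1234.8 kN → gross-section yield.

1234.8 kN (gross-section yield governs)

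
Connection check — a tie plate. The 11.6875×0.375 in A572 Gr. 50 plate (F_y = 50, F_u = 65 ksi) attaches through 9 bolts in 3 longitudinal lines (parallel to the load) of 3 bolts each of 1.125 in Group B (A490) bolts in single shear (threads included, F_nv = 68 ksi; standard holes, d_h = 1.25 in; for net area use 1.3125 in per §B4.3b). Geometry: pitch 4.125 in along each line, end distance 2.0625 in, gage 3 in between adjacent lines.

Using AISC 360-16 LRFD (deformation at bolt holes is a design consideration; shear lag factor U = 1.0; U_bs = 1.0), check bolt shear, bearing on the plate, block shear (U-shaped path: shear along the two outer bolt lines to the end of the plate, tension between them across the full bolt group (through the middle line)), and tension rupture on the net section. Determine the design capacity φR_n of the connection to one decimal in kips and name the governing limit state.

Bolt shear: A_b = π(1.125)²/4 = 0.99402 in². φR_n = 0.75 × 68 × 0.99402 × 9 × 1 = 456.3 kips.
Bearing (0.375 in plate, F_u = 65 ksi): end bolts L_c = 2.0625 − 1.25/2 = 1.4375, R_n = min(1.2×1.4375×0.375×65, 2.4×1.125×0.375×65) = 42.047 kips/bolt; interior L_c = 4.125 − 1.25 = 2.875, R_n = 65.813 kips/bolt. φR_n = 0.75 × (3×42.047 + 6×65.813) = 390.8 kips.
Block shear: shear path 2×[2.0625+2×4.125] = 2×10.3125 in, A_gv = 7.7344, A_nv = 2×(10.3125 − 2.5×1.3125)×0.375 = 5.2734 in²; tension across gage: (6 − 2×1.3125)×0.375 = 1.2656 in². R_n = min(0.6×65×5.2734, 0.6×50×7.7344) + 1.0×65×1.2656 = min(205.66, 232.03) + 82.264 = 287.92 kips. φR_n = 0.75 × 287.92 = 215.9 kips.
Tension rupture (net): A_n = (11.6875 − 3×1.3125)×0.375 = 2.9063 in² (U = 1.0, A_e = A_n). φR_n = 0.75 × 65 × 2.9063 = 141.7 kips.
Governing: min(456.3, 390.8, 215.9, 141.7) = 141.7 kips → net-section rupture.

141.7 kips (net-section rupture governs)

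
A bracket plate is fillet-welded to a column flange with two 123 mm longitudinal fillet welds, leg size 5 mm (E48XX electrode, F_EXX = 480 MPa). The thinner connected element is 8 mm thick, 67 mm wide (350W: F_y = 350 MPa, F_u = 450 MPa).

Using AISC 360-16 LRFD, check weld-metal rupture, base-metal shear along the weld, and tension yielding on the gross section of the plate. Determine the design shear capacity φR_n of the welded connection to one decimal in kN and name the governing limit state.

Weld metal: throat = 0.707×5 = 3.535 mm, L = 2×123 = 246 mm. φR_n = 0.75 × 0.6 × 480 × 3.535 × 246 = 187.8 kN.
Base metal shear (8 mm plate): yield φR_n = 1.0×0.6×350×8×246 = 413.3 kN; rupture φR_n = 0.75×0.6×450×8×246 = 398.5 kN; take 398.5 kN (rupture).
Tension yield (gross): A_g = 67×8 = 536 mm². φR_n = 0.90 × 350 × 536 = 168.8 kN.
Governing: min(187.8, 398.5, 168.8) = 168.8 kN → gross-section yield.

168.8 kN (gross-section yield governs)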